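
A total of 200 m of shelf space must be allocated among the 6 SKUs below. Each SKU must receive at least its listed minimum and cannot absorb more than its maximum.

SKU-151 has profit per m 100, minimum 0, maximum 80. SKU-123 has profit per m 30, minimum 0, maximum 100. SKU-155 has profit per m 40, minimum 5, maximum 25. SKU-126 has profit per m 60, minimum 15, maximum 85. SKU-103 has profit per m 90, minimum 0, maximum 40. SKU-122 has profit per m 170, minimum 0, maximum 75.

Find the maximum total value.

24100

Meeting every minimum uses 0+0+5+15+0+0 = 20 m, leaving 180.
Highest profit per m first: SKU-122 170 > SKU-151 100 > SKU-103 90 > SKU-126 60 > SKU-155 40 > SKU-123 30.
SKU-122 takes 75 more to reach its cap of 75 ; 105 left.
Give SKU-151 80 more to hit its cap of 80 ; 25 left.
SKU-103 has room for 40 more but only 25 remain, so it gets 25.
Total = 100×80 + 40×5 + 60×15 + 90×25 + 170×75 = 24100.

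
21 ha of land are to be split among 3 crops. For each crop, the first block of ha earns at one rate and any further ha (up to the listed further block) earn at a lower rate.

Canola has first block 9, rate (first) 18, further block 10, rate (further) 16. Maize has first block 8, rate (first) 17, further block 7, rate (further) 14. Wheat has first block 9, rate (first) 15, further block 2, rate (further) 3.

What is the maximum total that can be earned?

362

Order all 6 blocks by rate: Canola/T1 18 > Maize/T1 17 > Canola/T2 16 > Wheat/T1 15 > Maize/T2 14 > Wheat/T2 3.
Canola T1 at 18: fill all 9 — 12 left.
Maize T1 at 17: fill all 8 — 4 left.
4 remain; put them into Canola T2 at 16.
Total = 18×9 + 17×8 + 16×4 = 362.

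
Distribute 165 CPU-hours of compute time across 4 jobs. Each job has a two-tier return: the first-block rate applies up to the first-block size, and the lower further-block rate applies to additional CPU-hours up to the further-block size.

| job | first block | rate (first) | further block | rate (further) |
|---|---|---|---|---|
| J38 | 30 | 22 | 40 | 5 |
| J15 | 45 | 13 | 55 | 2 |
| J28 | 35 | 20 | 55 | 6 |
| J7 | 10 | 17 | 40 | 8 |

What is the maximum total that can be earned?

Treat each block as its own option and order by rate: J38/first 22 > J28/first 20 > J7/first 17 > J15/first 13 > J7/second 8 > J28/second 6 > J38/second 5 > J15/second 2.
Fill J38 first block (30 at 22) ; 135 left.
J28 first at 20: fill all 35 ; 100 left.
Fill J7 first block (10 at 17) ; 90 left.
Fill J15 first block (45 at 13) ; 45 left.
J7/second (8): +40 ; 5 left.
J28 second at 6: only 5 left, fill 5.
Total = 22×30 + 20×35 + 17×10 + 13×45 + 8×40 + 6×5 = 2465.

2465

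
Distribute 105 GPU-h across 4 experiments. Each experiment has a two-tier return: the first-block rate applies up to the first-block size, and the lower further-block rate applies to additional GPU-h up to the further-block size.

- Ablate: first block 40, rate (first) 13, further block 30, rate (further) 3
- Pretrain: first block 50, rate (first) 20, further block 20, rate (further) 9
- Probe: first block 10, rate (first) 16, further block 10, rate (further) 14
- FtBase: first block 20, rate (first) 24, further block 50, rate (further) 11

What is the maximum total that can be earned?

1975

Rank every tier by rate: FtBase/T1 24 > Pretrain/T1 20 > Probe/T1 16 > Probe/T2 14 > Ablate/T1 13 > FtBase/T2 11 > Pretrain/T2 9 > Ablate/T2 3.
FtBase/T1 (24): +20 ; 85 left.
Fill Pretrain T1 block (50 at 20) ; 35 left.
Fill Probe T1 block (10 at 16) ; 25 left.
Probe T2 at 14: fill all 10 ; 15 left.
Ablate/T1: +15 of 40 at 13; pool empty.
Total = 24×20 + 20×50 + 16×10 + 14×10 + 13×15 = 1975.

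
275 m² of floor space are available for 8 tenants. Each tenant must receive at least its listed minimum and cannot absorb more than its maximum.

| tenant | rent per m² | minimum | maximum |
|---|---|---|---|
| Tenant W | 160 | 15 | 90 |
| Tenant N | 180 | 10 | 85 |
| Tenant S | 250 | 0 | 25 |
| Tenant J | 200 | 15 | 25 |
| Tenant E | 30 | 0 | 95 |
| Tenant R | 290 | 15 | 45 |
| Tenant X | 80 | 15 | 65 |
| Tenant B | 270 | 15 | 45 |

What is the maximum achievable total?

58550

Meeting every minimum uses 15+10+0+15+0+15+15+15 = 85 m², leaving 190.
Rank by rent per m²: Tenant R 290 > Tenant B 270 > Tenant S 250 > Tenant J 200 > Tenant N 180 > Tenant W 160 > Tenant X 80 > Tenant E 30.
Give Tenant R 30 more to hit its cap of 45 ; 160 left.
Tenant B takes 30 more to reach its cap of 45 ; 130 left.
Give Tenant S 25 more to hit its cap of 25 ; 105 left.
Tenant J takes 10 more to reach its cap of 25 ; 95 left.
Tenant N takes 75 more to reach its cap of 85 ; 20 left.
Tenant W: +20 (room for 75) → 35. Pool exhausted.
Total = 160×35 + 180×85 + 250×25 + 200×25 + 290×45 + 80×15 + 270×45 = 58550.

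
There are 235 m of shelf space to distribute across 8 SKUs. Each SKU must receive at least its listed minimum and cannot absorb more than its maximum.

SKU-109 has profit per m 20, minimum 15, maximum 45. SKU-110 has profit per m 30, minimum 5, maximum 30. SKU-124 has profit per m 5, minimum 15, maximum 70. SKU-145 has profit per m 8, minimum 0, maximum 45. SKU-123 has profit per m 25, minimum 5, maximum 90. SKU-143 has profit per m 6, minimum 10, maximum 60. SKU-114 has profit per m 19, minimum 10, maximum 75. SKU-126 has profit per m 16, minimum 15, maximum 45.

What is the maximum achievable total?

4995

Meeting every minimum uses 15+5+15+0+5+10+10+15 = 75 m, leaving 160.
Order the SKUs by profit per m: SKU-110 30 > SKU-123 25 > SKU-109 20 > SKU-114 19 > SKU-126 16 > SKU-145 8 > SKU-143 6 > SKU-124 5.
SKU-110: +25 to 30 (cap) — 135 left.
SKU-123 takes 85 more to reach its cap of 90 — 50 left.
Give SKU-109 30 more to hit its cap of 45 — 20 left.
SKU-114 has room for 65 more but only 20 remain, so it gets 30.
Total = 20×45 + 30×30 + 5×15 + 25×90 + 6×10 + 19×30 + 16×15 = 4995.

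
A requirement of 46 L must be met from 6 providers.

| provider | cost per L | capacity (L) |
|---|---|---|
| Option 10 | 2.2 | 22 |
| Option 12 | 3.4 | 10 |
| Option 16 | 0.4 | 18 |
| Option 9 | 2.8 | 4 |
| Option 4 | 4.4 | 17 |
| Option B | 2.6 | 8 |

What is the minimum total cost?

71.2

Fill from the cheapest provider first.
Option 16 (0.4): use full 18 ; 28 L to go.
Option 10 (2.2): use full 22 ; 6 L to go.
Option B (2.6): take the remaining 6 ; done.
Option 9, Option 12, Option 4: unused.
Cost = 18×0.4 + 22×2.2 + 6×2.6 = 71.2.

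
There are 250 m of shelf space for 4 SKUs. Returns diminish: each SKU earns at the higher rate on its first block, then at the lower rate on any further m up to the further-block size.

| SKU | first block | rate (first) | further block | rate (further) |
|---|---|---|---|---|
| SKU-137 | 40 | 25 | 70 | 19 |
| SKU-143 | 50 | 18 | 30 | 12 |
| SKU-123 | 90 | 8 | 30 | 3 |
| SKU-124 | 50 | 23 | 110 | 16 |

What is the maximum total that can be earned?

Treat each block as its own option and order by rate: SKU-137/tier1 25 > SKU-124/tier1 23 > SKU-137/tier2 19 > SKU-143/tier1 18 > SKU-124/tier2 16 > SKU-143/tier2 12 > SKU-123/tier1 8 > SKU-123/tier2 3.
SKU-137/tier1 (25): +40 — 210 left.
Fill SKU-124 tier1 block (50 at 23) — 160 left.
SKU-137 tier2 at 19: fill all 70 — 90 left.
SKU-143/tier1 (18): +50 — 40 left.
SKU-124/tier2: +40 of 110 at 16; pool empty.
Total = 25×40 + 23×50 + 19×70 + 18×50 + 16×40 = 5020.

5020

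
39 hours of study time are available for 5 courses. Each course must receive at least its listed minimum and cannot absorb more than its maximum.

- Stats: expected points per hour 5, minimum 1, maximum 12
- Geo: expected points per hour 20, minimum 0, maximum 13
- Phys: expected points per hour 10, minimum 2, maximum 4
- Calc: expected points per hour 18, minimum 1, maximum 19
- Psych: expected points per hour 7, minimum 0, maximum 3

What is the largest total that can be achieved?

Meeting every minimum uses 1+0+2+1+0 = 4 hours, leaving 35.
Highest expected points per hour first: Geo 20 > Calc 18 > Phys 10 > Psych 7 > Stats 5.
Geo takes 13 more to reach its cap of 13 — 22 left.
Calc takes 18 more to reach its cap of 19 — 4 left.
Phys takes 2 more to reach its cap of 4 — 2 left.
Only 2 left; Psych takes them to reach 2.
Total = 5×1 + 20×13 + 10×4 + 18×19 + 7×2 = 661.

661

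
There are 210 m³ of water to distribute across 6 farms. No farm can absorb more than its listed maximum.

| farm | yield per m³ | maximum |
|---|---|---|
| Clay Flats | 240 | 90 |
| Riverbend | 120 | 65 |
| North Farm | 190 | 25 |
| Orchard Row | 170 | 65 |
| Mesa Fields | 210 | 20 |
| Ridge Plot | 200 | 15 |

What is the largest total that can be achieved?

Highest yield per m³ first: Clay Flats 240 > Mesa Fields 210 > Ridge Plot 200 > North Farm 190 > Orchard Row 170 > Riverbend 120.
Give Clay Flats 90 to hit its cap of 90 — 120 left.
Mesa Fields: +20 to 20 (cap) — 100 left.
Give Ridge Plot 15 to hit its cap of 15 — 85 left.
Give North Farm 25 to hit its cap of 25 — 60 left.
Orchard Row has room for 65 but only 60 remain, so it gets 60.
Total = 240×90 + 190×25 + 170×60 + 210×20 + 200×15 = 43750.

43750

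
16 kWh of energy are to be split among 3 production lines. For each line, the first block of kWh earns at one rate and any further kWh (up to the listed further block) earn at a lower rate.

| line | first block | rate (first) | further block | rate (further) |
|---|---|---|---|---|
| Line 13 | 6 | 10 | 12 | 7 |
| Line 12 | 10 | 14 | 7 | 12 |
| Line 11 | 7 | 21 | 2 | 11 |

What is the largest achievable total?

Rank every tier by rate: Line 11/T1 21 > Line 12/T1 14 > Line 12/T2 12 > Line 11/T2 11 > Line 13/T1 10 > Line 13/T2 7.
Line 11/T1 (21): +7 → 9 left.
Line 12/T1: +9 of 10 at 14; pool empty.
Total = 21×7 + 14×9 = 273.

273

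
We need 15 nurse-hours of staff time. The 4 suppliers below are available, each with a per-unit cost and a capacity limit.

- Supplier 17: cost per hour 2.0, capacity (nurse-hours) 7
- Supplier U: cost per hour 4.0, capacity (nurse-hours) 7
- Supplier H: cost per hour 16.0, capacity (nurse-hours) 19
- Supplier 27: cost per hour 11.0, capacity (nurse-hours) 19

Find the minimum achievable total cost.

53

Use suppliers in increasing cost order.
Supplier 17 at 2.0: take all 7 nurse-hours → 8 still needed.
Supplier U (4.0): use full 7 → 1 nurse-hours to go.
Take 1 from Supplier 27 at 11.0 to finish.
Supplier H: unused.
Cost = 7×2.0 + 7×4.0 + 1×11.0 = 53.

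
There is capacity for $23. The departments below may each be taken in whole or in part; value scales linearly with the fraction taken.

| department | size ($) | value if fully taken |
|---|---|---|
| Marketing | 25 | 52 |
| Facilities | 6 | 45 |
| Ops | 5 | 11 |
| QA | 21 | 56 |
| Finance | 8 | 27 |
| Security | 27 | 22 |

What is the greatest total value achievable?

96

Best value per unit of size first: Facilities 45/6≈7.5, Finance 27/8≈3.38, QA 56/21≈2.67, Ops 11/5≈2.2, Marketing 52/25≈2.08, Security 22/27≈0.815.
Facilities: take in full, 6 $ for value 45 → 17 left.
Take all of Finance (8 $, value 27) → 9 $ left.
Fill the last 9 $ with part of QA: 9/21 of it earns 24.
Total value = 96.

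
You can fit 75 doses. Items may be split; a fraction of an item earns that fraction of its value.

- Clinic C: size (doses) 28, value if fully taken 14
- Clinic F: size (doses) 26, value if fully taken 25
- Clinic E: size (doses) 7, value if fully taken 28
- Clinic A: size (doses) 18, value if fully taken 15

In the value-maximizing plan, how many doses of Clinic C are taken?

Best value per unit of size first: Clinic E 28/7≈4, Clinic F 25/26≈0.962, Clinic A 15/18≈0.833, Clinic C 14/28≈0.5.
All 7 doses of Clinic E fit (value 28) — 68 remain.
All 26 doses of Clinic F fit (value 25) — 42 remain.
Take all of Clinic A (18 doses, value 15) — 24 doses left.
Fill the last 24 doses with part of Clinic C: 24/28 of it earns 12.

24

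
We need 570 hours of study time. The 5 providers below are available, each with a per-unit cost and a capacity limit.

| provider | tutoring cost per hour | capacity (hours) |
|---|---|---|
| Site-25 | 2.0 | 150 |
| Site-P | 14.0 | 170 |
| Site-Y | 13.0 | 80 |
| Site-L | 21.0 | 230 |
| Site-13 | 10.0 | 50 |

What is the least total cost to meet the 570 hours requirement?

6740

Fill from the cheapest provider first.
Take 150 from Site-25 at 2.0 → need 420 more.
Site-13 (10.0): use full 50 → 370 hours to go.
Take 80 from Site-Y at 13.0 → need 290 more.
Take 170 from Site-P at 14.0 → need 120 more.
Take 120 from Site-L at 21.0 to finish.
Cost = 150×2.0 + 50×10.0 + 80×13.0 + 170×14.0 + 120×21.0 = 6740.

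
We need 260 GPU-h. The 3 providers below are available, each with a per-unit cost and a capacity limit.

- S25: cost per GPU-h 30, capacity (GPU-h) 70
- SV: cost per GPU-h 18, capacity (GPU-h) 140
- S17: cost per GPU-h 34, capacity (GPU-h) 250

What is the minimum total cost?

Use providers in increasing cost order.
SV at 18: take all 140 GPU-h — 120 still needed.
Take 70 from S25 at 30 — need 50 more.
S17 at 34: take 50 of its 250 — requirement met.
Cost = 140×18 + 70×30 + 50×34 = 6320.

6320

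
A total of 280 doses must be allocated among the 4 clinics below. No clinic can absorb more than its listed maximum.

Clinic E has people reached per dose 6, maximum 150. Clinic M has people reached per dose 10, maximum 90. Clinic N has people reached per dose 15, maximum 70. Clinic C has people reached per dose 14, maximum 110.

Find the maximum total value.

Order the clinics by people reached per dose: Clinic N 15 > Clinic C 14 > Clinic M 10 > Clinic E 6.
Clinic N takes 70 to reach its cap of 70 → 210 left.
Clinic C: +110 to 110 (cap) → 100 left.
Give Clinic M 90 to hit its cap of 90 → 10 left.
Only 10 left; Clinic E takes them to reach 10.
Total = 6×10 + 10×90 + 15×70 + 14×110 = 3550.

3550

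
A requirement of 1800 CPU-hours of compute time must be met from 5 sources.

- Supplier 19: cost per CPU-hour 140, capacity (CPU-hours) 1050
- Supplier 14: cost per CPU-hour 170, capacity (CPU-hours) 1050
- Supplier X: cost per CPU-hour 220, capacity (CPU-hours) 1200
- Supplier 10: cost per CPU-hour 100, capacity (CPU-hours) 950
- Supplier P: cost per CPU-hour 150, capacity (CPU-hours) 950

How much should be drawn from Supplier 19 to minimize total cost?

Cheapest first:
Supplier 10 at 100: take all 950 CPU-hours → 850 still needed.
Take 850 from Supplier 19 at 140 to finish.
Supplier P, Supplier 14, Supplier X: unused.

850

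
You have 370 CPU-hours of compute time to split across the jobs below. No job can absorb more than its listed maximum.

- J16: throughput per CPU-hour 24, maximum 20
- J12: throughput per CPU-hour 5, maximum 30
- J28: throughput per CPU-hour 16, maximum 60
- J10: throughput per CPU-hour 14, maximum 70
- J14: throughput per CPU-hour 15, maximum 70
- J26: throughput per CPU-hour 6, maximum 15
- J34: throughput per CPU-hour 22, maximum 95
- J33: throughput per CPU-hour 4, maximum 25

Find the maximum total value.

Highest throughput per CPU-hour first: J16 24 > J34 22 > J28 16 > J14 15 > J10 14 > J26 6 > J12 5 > J33 4.
J16 takes 20 to reach its cap of 20 ; 350 left.
J34: +95 to 95 (cap) ; 255 left.
J28: +60 to 60 (cap) ; 195 left.
J14: +70 to 70 (cap) ; 125 left.
Give J10 70 to hit its cap of 70 ; 55 left.
Give J26 15 to hit its cap of 15 ; 40 left.
Give J12 30 to hit its cap of 30 ; 10 left.
Only 10 left; J33 takes them to reach 10.
Total = 24×20 + 5×30 + 16×60 + 14×70 + 15×70 + 6×15 + 22×95 + 4×10 = 5840.

5840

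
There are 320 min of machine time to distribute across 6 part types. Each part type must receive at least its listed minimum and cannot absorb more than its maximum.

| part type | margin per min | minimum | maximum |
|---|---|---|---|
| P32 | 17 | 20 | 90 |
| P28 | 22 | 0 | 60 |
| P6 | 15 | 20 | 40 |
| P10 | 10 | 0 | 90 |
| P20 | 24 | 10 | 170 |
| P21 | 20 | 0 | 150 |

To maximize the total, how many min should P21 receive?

50

Meeting every minimum uses 20+0+20+0+10+0 = 50 min, leaving 270.
Rank by margin per min: P20 24 > P28 22 > P21 20 > P32 17 > P6 15 > P10 10.
P20 takes 160 more to reach its cap of 170 — 110 left.
P28: +60 to 60 (cap) — 50 left.
Only 50 left; P21 takes them to reach 50.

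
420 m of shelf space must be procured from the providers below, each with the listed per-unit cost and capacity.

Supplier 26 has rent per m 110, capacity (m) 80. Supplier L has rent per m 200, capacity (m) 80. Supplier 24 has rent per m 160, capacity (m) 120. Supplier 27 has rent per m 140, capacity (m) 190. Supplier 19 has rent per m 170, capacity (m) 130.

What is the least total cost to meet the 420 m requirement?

Fill from the cheapest provider first.
Take 80 from Supplier 26 at 110 → need 340 more.
Supplier 27 (140): use full 190 → 150 m to go.
Supplier 24 at 160: take all 120 m → 30 still needed.
Take 30 from Supplier 19 at 170 to finish.
Supplier L: unused.
Cost = 80×110 + 190×140 + 120×160 + 30×170 = 59700.

59700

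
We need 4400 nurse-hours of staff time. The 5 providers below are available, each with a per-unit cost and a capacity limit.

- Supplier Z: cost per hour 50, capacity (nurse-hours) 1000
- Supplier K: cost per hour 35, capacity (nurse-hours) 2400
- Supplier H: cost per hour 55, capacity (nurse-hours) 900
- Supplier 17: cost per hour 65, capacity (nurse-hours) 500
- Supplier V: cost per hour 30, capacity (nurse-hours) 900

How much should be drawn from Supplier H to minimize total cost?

100

Fill from the cheapest provider first.
Supplier V (30): use full 900 → 3500 nurse-hours to go.
Take 2400 from Supplier K at 35 → need 1100 more.
Supplier Z (50): use full 1000 → 100 nurse-hours to go.
Supplier H (55): take the remaining 100 → done.
Supplier 17: unused.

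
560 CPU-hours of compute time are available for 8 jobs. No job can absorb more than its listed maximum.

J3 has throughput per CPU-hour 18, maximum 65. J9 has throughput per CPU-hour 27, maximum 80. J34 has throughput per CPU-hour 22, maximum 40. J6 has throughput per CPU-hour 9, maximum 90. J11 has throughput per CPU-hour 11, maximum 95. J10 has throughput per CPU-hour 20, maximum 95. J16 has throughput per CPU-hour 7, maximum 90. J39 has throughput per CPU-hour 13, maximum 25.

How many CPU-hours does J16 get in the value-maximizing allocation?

Order the jobs by throughput per CPU-hour: J9 27 > J34 22 > J10 20 > J3 18 > J39 13 > J11 11 > J6 9 > J16 7.
J9: +80 to 80 (cap) — 480 left.
J34 takes 40 to reach its cap of 40 — 440 left.
J10 takes 95 to reach its cap of 95 — 345 left.
J3 takes 65 to reach its cap of 65 — 280 left.
J39 takes 25 to reach its cap of 25 — 255 left.
J11 takes 95 to reach its cap of 95 — 160 left.
J6 takes 90 to reach its cap of 90 — 70 left.
Only 70 left; J16 takes them to reach 70.

70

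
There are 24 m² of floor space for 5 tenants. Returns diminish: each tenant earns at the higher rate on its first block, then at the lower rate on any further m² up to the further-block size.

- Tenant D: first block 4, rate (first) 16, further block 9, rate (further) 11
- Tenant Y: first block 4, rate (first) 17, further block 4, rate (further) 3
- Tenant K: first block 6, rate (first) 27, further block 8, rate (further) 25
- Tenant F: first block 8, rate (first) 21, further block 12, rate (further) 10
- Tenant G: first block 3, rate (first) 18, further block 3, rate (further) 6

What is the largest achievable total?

566

Order all 10 blocks by rate: Tenant K/first 27 > Tenant K/second 25 > Tenant F/first 21 > Tenant G/first 18 > Tenant Y/first 17 > Tenant D/first 16 > Tenant D/second 11 > Tenant F/second 10 > Tenant G/second 6 > Tenant Y/second 3.
Tenant K/first (27): +6 → 18 left.
Fill Tenant K second block (8 at 25) → 10 left.
Tenant F first at 21: fill all 8 → 2 left.
Tenant G first at 18: only 2 left, fill 2.
Total = 27×6 + 25×8 + 21×8 + 18×2 = 566.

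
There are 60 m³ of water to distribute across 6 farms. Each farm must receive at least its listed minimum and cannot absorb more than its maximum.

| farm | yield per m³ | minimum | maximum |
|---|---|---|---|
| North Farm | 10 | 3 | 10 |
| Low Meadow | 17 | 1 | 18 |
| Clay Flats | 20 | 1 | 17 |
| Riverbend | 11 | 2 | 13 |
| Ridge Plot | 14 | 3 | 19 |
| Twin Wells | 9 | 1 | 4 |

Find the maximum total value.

Meeting every minimum uses 3+1+1+2+3+1 = 11 m³, leaving 49.
Order the farms by yield per m³: Clay Flats 20 > Low Meadow 17 > Ridge Plot 14 > Riverbend 11 > North Farm 10 > Twin Wells 9.
Clay Flats: +16 to 17 (cap) ; 33 left.
Give Low Meadow 17 more to hit its cap of 18 ; 16 left.
Give Ridge Plot 16 more to hit its cap of 19 ; 0 left.
Total = 10×3 + 17×18 + 20×17 + 11×2 + 14×19 + 9×1 = 973.

973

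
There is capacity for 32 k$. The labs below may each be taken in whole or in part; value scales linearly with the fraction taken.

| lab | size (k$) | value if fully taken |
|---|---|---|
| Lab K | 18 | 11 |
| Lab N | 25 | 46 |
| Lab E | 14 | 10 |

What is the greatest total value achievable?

Rank by value-to-size ratio: Lab N 46/25≈1.84, Lab E 10/14≈0.714, Lab K 11/18≈0.611.
Lab N: take in full, 25 k$ for value 46 — 7 left.
7 k$ left: a 7/14 share of Lab E gives 10×7/14 = 5.
Total value = 51.

51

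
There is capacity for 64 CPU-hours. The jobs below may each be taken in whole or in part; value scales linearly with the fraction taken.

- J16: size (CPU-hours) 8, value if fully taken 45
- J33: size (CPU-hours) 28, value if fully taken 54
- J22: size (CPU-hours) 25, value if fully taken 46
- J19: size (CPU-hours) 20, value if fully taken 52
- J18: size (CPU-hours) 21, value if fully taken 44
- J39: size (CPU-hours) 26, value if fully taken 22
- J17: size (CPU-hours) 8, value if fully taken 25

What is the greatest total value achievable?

179.5

Rank by value-to-size ratio: J16 45/8≈5.62, J17 25/8≈3.12, J19 52/20≈2.6, J18 44/21≈2.1, J33 54/28≈1.93, J22 46/25≈1.84, J39 22/26≈0.846.
J16: take in full, 8 CPU-hours for value 45 — 56 left.
All 8 CPU-hours of J17 fit (value 25) — 48 remain.
All 20 CPU-hours of J19 fit (value 52) — 28 remain.
Take all of J18 (21 CPU-hours, value 44) — 7 CPU-hours left.
Only 7 CPU-hours remain; take 7/28 of J33 for value 54×7/28 = 13.5.
Total value = 179.5.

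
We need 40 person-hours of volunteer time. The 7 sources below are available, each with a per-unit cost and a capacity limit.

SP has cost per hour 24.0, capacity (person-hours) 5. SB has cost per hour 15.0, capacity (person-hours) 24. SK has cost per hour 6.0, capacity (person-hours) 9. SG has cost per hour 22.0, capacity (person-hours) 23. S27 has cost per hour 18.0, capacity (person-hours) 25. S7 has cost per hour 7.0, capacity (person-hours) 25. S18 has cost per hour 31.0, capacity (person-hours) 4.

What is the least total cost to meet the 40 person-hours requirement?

319

Cheapest first:
SK (6.0): use full 9 ; 31 person-hours to go.
Take 25 from S7 at 7.0 ; need 6 more.
SB at 15.0: take 6 of its 24 ; requirement met.
S27, SG, SP, S18: unused.
Cost = 9×6.0 + 25×7.0 + 6×15.0 = 319.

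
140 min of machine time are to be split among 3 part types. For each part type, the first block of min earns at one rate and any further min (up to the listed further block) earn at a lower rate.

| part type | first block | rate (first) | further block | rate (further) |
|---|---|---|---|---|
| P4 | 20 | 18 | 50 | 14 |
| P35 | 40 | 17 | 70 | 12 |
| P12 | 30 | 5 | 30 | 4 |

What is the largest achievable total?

2100

Order all 6 blocks by rate: P4/first 18 > P35/first 17 > P4/second 14 > P35/second 12 > P12/first 5 > P12/second 4.
P4 first at 18: fill all 20 ; 120 left.
P35/first (17): +40 ; 80 left.
Fill P4 second block (50 at 14) ; 30 left.
30 remain; put them into P35 second at 12.
Total = 18×20 + 17×40 + 14×50 + 12×30 = 2100.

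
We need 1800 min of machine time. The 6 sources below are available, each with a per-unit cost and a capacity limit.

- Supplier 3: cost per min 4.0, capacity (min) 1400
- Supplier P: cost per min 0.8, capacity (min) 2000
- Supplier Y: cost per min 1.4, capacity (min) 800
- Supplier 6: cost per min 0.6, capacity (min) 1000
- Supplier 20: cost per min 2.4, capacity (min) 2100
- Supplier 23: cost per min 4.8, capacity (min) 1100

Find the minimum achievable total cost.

Fill from the cheapest source first.
Supplier 6 (0.6): use full 1000 — 800 min to go.
Supplier P at 0.8: take 800 of its 2000 — requirement met.
Supplier Y, Supplier 20, Supplier 3, Supplier 23: unused.
Cost = 1000×0.6 + 800×0.8 = 1240.

1240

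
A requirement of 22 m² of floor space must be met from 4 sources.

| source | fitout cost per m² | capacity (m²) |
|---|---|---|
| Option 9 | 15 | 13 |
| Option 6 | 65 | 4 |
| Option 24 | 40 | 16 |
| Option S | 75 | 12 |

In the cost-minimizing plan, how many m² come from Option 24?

9

Fill from the cheapest source first.
Take 13 from Option 9 at 15 ; need 9 more.
Option 24 at 40: take 9 of its 16 ; requirement met.
Option 6, Option S: unused.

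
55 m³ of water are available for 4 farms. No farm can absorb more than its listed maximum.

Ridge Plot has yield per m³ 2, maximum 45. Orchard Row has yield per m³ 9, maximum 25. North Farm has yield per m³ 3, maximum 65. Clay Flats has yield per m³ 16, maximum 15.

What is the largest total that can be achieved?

510

Order the farms by yield per m³: Clay Flats 16 > Orchard Row 9 > North Farm 3 > Ridge Plot 2.
Give Clay Flats 15 to hit its cap of 15 ; 40 left.
Give Orchard Row 25 to hit its cap of 25 ; 15 left.
North Farm: +15 (room for 65) → 15. Pool exhausted.
Total = 9×25 + 3×15 + 16×15 = 510.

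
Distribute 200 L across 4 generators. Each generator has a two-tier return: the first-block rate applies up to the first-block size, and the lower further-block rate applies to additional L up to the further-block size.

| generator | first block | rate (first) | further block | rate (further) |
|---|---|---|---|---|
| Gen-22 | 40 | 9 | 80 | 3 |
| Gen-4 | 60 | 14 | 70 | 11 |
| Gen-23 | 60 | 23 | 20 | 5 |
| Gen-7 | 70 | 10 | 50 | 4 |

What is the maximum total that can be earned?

3090

Treat each block as its own option and order by rate: Gen-23/T1 23 > Gen-4/T1 14 > Gen-4/T2 11 > Gen-7/T1 10 > Gen-22/T1 9 > Gen-23/T2 5 > Gen-7/T2 4 > Gen-22/T2 3.
Fill Gen-23 T1 block (60 at 23) → 140 left.
Gen-4/T1 (14): +60 → 80 left.
Gen-4/T2 (11): +70 → 10 left.
Gen-7/T1: +10 of 70 at 10; pool empty.
Total = 23×60 + 14×60 + 11×70 + 10×10 = 3090.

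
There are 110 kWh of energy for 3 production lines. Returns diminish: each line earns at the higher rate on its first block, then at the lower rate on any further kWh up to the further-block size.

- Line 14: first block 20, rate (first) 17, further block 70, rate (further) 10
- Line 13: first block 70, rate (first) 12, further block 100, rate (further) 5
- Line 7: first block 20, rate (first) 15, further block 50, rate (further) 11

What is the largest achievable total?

Rank every tier by rate: Line 14/tier1 17 > Line 7/tier1 15 > Line 13/tier1 12 > Line 7/tier2 11 > Line 14/tier2 10 > Line 13/tier2 5.
Line 14 tier1 at 17: fill all 20 — 90 left.
Line 7/tier1 (15): +20 — 70 left.
Fill Line 13 tier1 block (70 at 12) — 0 left.
Total = 17×20 + 15×20 + 12×70 = 1480.

1480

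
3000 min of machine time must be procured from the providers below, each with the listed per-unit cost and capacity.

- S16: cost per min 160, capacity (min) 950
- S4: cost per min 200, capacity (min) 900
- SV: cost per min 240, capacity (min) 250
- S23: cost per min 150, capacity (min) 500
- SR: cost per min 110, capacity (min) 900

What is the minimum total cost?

Fill from the cheapest provider first.
SR at 110: take all 900 min — 2100 still needed.
Take 500 from S23 at 150 — need 1600 more.
Take 950 from S16 at 160 — need 650 more.
Take 650 from S4 at 200 to finish.
SV: unused.
Cost = 900×110 + 500×150 + 950×160 + 650×200 = 456000.

456000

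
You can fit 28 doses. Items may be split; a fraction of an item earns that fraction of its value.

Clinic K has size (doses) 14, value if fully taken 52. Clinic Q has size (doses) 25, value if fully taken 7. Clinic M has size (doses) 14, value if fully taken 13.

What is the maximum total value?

65

Sort by value density: Clinic K 52/14≈3.71, Clinic M 13/14≈0.929, Clinic Q 7/25≈0.28.
All 14 doses of Clinic K fit (value 52) ; 14 remain.
Take all of Clinic M (14 doses, value 13) ; 0 doses left.
Total value = 65.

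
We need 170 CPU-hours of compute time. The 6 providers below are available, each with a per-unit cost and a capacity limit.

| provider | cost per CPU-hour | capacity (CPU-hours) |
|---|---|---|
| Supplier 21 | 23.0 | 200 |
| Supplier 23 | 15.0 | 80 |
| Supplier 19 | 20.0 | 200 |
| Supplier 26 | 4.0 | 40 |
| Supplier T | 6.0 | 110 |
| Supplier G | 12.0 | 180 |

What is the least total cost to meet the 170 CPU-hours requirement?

Cheapest first:
Supplier 26 at 4.0: take all 40 CPU-hours — 130 still needed.
Supplier T at 6.0: take all 110 CPU-hours — 20 still needed.
Supplier G at 12.0: take 20 of its 180 — requirement met.
Supplier 23, Supplier 19, Supplier 21: unused.
Cost = 40×4.0 + 110×6.0 + 20×12.0 = 1060.

1060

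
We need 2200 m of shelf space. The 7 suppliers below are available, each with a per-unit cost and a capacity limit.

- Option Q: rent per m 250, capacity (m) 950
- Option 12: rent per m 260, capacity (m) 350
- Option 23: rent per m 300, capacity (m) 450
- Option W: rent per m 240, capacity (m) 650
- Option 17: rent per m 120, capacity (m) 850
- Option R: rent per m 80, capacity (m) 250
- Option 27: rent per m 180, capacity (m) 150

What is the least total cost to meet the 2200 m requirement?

Fill from the cheapest supplier first.
Option R at 80: take all 250 m — 1950 still needed.
Option 17 (120): use full 850 — 1100 m to go.
Option 27 at 180: take all 150 m — 950 still needed.
Option W (240): use full 650 — 300 m to go.
Take 300 from Option Q at 250 to finish.
Option 12, Option 23: unused.
Cost = 250×80 + 850×120 + 150×180 + 650×240 + 300×250 = 380000.

380000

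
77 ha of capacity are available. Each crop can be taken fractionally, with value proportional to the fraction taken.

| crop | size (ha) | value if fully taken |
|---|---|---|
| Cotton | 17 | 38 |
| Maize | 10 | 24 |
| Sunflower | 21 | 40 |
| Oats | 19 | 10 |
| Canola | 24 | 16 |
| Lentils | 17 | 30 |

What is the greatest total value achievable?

Best value per unit of size first: Maize 24/10≈2.4, Cotton 38/17≈2.24, Sunflower 40/21≈1.9, Lentils 30/17≈1.76, Canola 16/24≈0.667, Oats 10/19≈0.526.
Take all of Maize (10 ha, value 24) ; 67 ha left.
Cotton: take in full, 17 ha for value 38 ; 50 left.
Take all of Sunflower (21 ha, value 40) ; 29 ha left.
Take all of Lentils (17 ha, value 30) ; 12 ha left.
Fill the last 12 ha with part of Canola: 12/24 of it earns 8.
Total value = 140.

140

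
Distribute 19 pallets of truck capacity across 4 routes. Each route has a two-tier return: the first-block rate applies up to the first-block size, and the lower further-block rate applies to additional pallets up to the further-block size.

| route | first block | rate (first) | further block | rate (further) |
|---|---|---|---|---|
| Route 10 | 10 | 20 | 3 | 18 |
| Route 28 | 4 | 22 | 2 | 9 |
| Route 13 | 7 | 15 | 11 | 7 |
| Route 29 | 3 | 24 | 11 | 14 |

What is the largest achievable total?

Order all 8 blocks by rate: Route 29/T1 24 > Route 28/T1 22 > Route 10/T1 20 > Route 10/T2 18 > Route 13/T1 15 > Route 29/T2 14 > Route 28/T2 9 > Route 13/T2 7.
Fill Route 29 T1 block (3 at 24) ; 16 left.
Route 28 T1 at 22: fill all 4 ; 12 left.
Fill Route 10 T1 block (10 at 20) ; 2 left.
Route 10 T2 at 18: only 2 left, fill 2.
Total = 24×3 + 22×4 + 20×10 + 18×2 = 396.

396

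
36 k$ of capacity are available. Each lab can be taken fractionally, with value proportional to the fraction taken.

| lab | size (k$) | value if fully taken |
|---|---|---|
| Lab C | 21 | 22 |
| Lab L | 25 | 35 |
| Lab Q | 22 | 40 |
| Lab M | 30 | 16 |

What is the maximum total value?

59.6

Best value per unit of size first: Lab Q 40/22≈1.82, Lab L 35/25≈1.4, Lab C 22/21≈1.05, Lab M 16/30≈0.533.
All 22 k$ of Lab Q fit (value 40) ; 14 remain.
Fill the last 14 k$ with part of Lab L: 14/25 of it earns 19.6.
Total value = 59.6.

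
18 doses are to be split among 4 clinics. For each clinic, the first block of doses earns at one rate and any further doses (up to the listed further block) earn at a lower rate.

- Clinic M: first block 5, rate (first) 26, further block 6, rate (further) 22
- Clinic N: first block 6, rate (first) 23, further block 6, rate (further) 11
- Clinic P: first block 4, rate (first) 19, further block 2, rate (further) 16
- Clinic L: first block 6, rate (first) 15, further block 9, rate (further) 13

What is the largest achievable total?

419

Order all 8 blocks by rate: Clinic M/first 26 > Clinic N/first 23 > Clinic M/second 22 > Clinic P/first 19 > Clinic P/second 16 > Clinic L/first 15 > Clinic L/second 13 > Clinic N/second 11.
Clinic M/first (26): +5 → 13 left.
Clinic N first at 23: fill all 6 → 7 left.
Fill Clinic M second block (6 at 22) → 1 left.
Clinic P/first: +1 of 4 at 19; pool empty.
Total = 26×5 + 23×6 + 22×6 + 19×1 = 419.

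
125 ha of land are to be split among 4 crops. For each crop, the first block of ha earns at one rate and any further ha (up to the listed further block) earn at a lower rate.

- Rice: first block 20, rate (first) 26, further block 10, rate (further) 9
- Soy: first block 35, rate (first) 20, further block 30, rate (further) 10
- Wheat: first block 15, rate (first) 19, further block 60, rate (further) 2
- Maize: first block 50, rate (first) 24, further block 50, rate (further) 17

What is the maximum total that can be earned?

2790

Treat each block as its own option and order by rate: Rice/tier1 26 > Maize/tier1 24 > Soy/tier1 20 > Wheat/tier1 19 > Maize/tier2 17 > Soy/tier2 10 > Rice/tier2 9 > Wheat/tier2 2.
Rice/tier1 (26): +20 → 105 left.
Maize/tier1 (24): +50 → 55 left.
Soy/tier1 (20): +35 → 20 left.
Wheat/tier1 (19): +15 → 5 left.
Maize/tier2: +5 of 50 at 17; pool empty.
Total = 26×20 + 24×50 + 20×35 + 19×15 + 17×5 = 2790.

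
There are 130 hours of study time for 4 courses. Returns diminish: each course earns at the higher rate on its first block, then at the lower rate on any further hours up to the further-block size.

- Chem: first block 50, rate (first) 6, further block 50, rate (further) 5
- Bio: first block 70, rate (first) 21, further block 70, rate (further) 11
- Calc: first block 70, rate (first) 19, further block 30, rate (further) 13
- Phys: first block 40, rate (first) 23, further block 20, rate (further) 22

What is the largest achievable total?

Order all 8 blocks by rate: Phys/first 23 > Phys/second 22 > Bio/first 21 > Calc/first 19 > Calc/second 13 > Bio/second 11 > Chem/first 6 > Chem/second 5.
Phys first at 23: fill all 40 — 90 left.
Fill Phys second block (20 at 22) — 70 left.
Bio/first (21): +70 — 0 left.
Total = 23×40 + 22×20 + 21×70 = 2830.

2830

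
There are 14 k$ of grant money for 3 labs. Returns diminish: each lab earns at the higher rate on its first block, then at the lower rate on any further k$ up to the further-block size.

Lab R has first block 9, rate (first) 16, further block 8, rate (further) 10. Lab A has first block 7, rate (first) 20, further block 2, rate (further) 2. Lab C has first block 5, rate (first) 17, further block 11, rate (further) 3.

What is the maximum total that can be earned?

Order all 6 blocks by rate: Lab A/T1 20 > Lab C/T1 17 > Lab R/T1 16 > Lab R/T2 10 > Lab C/T2 3 > Lab A/T2 2.
Fill Lab A T1 block (7 at 20) → 7 left.
Lab C T1 at 17: fill all 5 → 2 left.
Lab R T1 at 16: only 2 left, fill 2.
Total = 20×7 + 17×5 + 16×2 = 257.

257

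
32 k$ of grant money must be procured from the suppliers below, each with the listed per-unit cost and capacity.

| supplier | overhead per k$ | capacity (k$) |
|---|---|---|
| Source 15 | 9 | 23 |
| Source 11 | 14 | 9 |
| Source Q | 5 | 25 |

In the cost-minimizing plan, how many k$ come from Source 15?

Use suppliers in increasing cost order.
Take 25 from Source Q at 5 → need 7 more.
Take 7 from Source 15 at 9 to finish.
Source 11: unused.

7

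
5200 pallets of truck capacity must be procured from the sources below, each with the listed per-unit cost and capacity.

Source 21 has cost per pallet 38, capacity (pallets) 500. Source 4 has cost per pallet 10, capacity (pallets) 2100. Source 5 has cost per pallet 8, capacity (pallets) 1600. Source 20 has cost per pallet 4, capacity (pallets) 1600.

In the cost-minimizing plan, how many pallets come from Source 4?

2000

Use sources in increasing cost order.
Source 20 (4): use full 1600 ; 3600 pallets to go.
Source 5 at 8: take all 1600 pallets ; 2000 still needed.
Source 4 (10): take the remaining 2000 ; done.
Source 21: unused.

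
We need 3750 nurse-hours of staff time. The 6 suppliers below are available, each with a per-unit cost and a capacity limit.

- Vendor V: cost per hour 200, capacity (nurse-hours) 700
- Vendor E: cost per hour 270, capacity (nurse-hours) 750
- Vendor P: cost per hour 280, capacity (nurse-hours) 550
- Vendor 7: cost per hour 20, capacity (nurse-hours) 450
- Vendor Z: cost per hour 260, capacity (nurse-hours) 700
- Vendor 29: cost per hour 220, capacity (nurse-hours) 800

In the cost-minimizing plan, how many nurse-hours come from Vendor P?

350

Cheapest first:
Vendor 7 at 20: take all 450 nurse-hours ; 3300 still needed.
Vendor V (200): use full 700 ; 2600 nurse-hours to go.
Vendor 29 (220): use full 800 ; 1800 nurse-hours to go.
Take 700 from Vendor Z at 260 ; need 1100 more.
Vendor E at 270: take all 750 nurse-hours ; 350 still needed.
Vendor P (280): take the remaining 350 ; done.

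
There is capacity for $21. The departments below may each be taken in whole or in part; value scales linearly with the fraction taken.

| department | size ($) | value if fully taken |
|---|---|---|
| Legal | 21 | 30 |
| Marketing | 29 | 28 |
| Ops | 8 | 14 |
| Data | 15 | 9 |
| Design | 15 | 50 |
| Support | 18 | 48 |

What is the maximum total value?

Best value per unit of size first: Design 50/15≈3.33, Support 48/18≈2.67, Ops 14/8≈1.75, Legal 30/21≈1.43, Marketing 28/29≈0.966, Data 9/15≈0.6.
All 15 $ of Design fit (value 50) → 6 remain.
Only 6 $ remain; take 6/18 of Support for value 48×6/18 = 16.
Total value = 66.

66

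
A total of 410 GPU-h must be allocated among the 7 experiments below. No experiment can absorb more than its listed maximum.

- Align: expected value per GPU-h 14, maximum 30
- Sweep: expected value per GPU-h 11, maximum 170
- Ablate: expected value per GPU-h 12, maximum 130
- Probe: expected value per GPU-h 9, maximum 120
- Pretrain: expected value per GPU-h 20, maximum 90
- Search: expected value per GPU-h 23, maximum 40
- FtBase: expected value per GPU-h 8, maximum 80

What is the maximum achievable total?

Rank by expected value per GPU-h: Search 23 > Pretrain 20 > Align 14 > Ablate 12 > Sweep 11 > Probe 9 > FtBase 8.
Give Search 40 to hit its cap of 40 → 370 left.
Give Pretrain 90 to hit its cap of 90 → 280 left.
Align: +30 to 30 (cap) → 250 left.
Give Ablate 130 to hit its cap of 130 → 120 left.
Sweep has room for 170 but only 120 remain, so it gets 120.
Total = 14×30 + 11×120 + 12×130 + 20×90 + 23×40 = 6020.

6020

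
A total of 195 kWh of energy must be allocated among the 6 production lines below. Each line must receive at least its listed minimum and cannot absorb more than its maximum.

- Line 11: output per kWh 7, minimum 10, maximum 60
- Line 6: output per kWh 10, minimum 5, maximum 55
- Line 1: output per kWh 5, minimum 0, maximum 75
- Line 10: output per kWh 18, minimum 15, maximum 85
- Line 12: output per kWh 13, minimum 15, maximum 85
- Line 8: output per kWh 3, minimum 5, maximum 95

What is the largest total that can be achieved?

2820

Meeting every minimum uses 10+5+0+15+15+5 = 50 kWh, leaving 145.
Rank by output per kWh: Line 10 18 > Line 12 13 > Line 6 10 > Line 11 7 > Line 1 5 > Line 8 3.
Line 10 takes 70 more to reach its cap of 85 — 75 left.
Line 12 takes 70 more to reach its cap of 85 — 5 left.
Line 6 has room for 50 more but only 5 remain, so it gets 10.
Total = 7×10 + 10×10 + 18×85 + 13×85 + 3×5 = 2820.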